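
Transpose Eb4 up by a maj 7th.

Seven letter names up from E: D.
A major seventh spans 11 semitones, so from Eb4 the target pitch is D5.

D5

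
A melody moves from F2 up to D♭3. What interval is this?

F to D spans six letter names (F-G-A-B-C-D) — that makes it a sixth of some quality.
F2 to Db3 is 8 semitones, a half step short of the major sixth (9), so this is minor.

minor sixth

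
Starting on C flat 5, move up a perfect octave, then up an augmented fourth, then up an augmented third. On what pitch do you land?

A sharp 6

A perfect octave up from Cb5 is Cb6.
An augmented fourth up from Cb6 is F6.
Up an augmented third from F6: A#6 (5 semitones up).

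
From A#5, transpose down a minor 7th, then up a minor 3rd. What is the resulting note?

A#5 down a minor seventh → B#4 (10 semitones).
B#4 up a minor third → D#5 (3 semitones).

D#5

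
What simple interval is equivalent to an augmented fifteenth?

Take out an octave (7 from the number): 15 − 7 = 8.
So an augmented fifteenth is an octave plus an augmented octave. The quality is unchanged.

A8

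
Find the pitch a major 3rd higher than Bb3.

Three letter names up from B: D.
Moving 4 semitones up from Bb3 (the size of a major third) reaches D4.

D4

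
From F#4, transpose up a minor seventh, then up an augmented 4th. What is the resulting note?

A#5

F#4 up a minor seventh → E5 (10 semitones).
An augmented fourth up from E5 is A#5.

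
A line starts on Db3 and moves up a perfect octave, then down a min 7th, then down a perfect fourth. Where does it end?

Bb2

A perfect octave up from Db3 is Db4.
Db4 down a minor seventh → Eb3 (10 semitones).
Eb3 down a perfect fourth → Bb2 (5 semitones).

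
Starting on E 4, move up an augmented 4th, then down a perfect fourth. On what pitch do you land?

E4 up an augmented fourth → A#4 (6 semitones).
Down a perfect fourth from A#4: E#4 (5 semitones down).

E sharp 4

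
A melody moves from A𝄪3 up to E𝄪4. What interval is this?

A to E spans five letter names (A-B-C-D-E), so the interval is some kind of fifth.
Counting semitones, A##3→E##4 is 7, which is the perfect fifth.

perfect fifth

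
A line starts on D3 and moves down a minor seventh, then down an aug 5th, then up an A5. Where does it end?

A minor seventh down from D3 is E2.
An augmented fifth down from E2 is Ab1.
Ab1 up an augmented fifth → E2 (8 semitones).

E2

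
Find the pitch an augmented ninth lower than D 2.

C flat 1

The ninth's letter: D down two letter names plus an octave → C.
Moving 15 semitones down from D2 (the size of an augmented ninth) reaches Cb1.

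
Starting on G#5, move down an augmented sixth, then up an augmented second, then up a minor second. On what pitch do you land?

D5

An augmented sixth down from G#5 is Bb4.
Up an augmented second from Bb4: C#5 (3 semitones up).
C#5 up a minor second → D5 (1 semitone).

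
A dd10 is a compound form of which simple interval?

dd3

Take out an octave (7 from the number): 10 − 7 = 3.
So a doubly diminished tenth is an octave plus a doubly diminished third. The quality is unchanged.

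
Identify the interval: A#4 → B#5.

major ninth

A to B spans two letter names (A-B), plus an octave, so the interval is some kind of ninth.
Counting semitones, A#4→B#5 is 14, which is the major ninth.
(Equivalently, a compound major second: a major second plus an octave.)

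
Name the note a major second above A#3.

Two letter names up from A: B.
Moving 2 semitones up from A#3 (the size of a major second) reaches B#3.

B#3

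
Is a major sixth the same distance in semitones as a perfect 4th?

A major sixth spans 9 semitones; a perfect fourth spans 5 semitones. They differ by 4.

No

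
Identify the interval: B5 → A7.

minor 14th

B to A spans seven letter names (B-C-D-E-F-G-A), plus an octave, so the interval is some kind of fourteenth.
A major fourteenth would be 23 semitones, but B5 to A7 is 22 — one semitone narrower, making it a minor fourteenth.
(Equivalently, a compound minor seventh: a minor seventh plus an octave.)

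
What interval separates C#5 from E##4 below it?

diminished 6th

Descending from C#5 to E##4 is the same interval as ascending E##4 to C#5.
E to C spans six letter names (E-F-G-A-B-C): a sixth.
The major sixth is 9 semitones; here we have 7, two semitones narrower: diminished.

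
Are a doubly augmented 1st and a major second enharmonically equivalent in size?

Yes

A doubly augmented unison spans 2 semitones, and a major second also spans 2 semitones — they're enharmonic.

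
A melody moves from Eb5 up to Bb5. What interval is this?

perfect fifth

E to B spans five letter names (E-F-G-A-B) — that makes it a fifth of some quality.
Eb5 to Bb5 is 7 semitones, matching the perfect fifth exactly, so the quality is perfect.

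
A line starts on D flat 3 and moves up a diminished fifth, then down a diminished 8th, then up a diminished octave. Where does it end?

A diminished fifth up from Db3 is Abb3.
Down a diminished octave from Abb3: Ab2 (11 semitones down).
A diminished octave up from Ab2 is Abb3.

A double-flat 3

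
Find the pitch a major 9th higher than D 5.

The ninth's letter: D up two letter names plus an octave → E.
A major ninth spans 14 semitones, so from D5 the target pitch is E6.

E 6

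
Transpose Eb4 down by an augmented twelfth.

Five letters down from E (plus an octave) reaches A.
An augmented twelfth spans 20 semitones, so from Eb4 the target pitch is Abb2.

Abb2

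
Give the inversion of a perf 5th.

Interval numbers invert to sum to nine: 5 + 4 = 9, so a fifth inverts to a fourth.
Quality inverts too: perfect stays perfect. That makes the inversion a perfect fourth.

P4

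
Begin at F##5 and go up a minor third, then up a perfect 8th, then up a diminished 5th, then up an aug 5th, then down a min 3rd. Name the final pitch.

G##7

Up a minor third from F##5: A#5 (3 semitones up).
A#5 up a perfect octave → A#6 (12 semitones).
Up a diminished fifth from A#6: E7 (6 semitones up).
Up an augmented fifth from E7: B#7 (8 semitones up).
A minor third down from B#7 is G##7.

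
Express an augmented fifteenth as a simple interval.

A8

Subtracting seven from the interval number removes an octave: 15 − 7 = 8.
That makes an augmented fifteenth a compound augmented octave — an octave plus an augmented octave.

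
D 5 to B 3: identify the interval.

minor 10th

Descending from D5 to B3 is the same interval as ascending B3 to D5.
B to D spans three letter names (B-C-D), plus an octave: a tenth.
At 15 semitones, B3→D5 falls one short of a major tenth: minor.
(Equivalently, a compound minor third: a minor third plus an octave.)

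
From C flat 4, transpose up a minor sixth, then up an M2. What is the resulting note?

Up a minor sixth from Cb4: Abb4 (8 semitones up).
A major second up from Abb4 is Bbb4.

B double-flat 4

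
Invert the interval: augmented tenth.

d6

First reduce the compound augmented tenth to its simple form, an augmented third.
The rule of nine gives the new number: 9 − 3 = 6, so a third becomes a sixth.
Quality inverts too: augmented becomes diminished. That makes the inversion a diminished sixth.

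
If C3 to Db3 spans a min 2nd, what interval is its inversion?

Inverted interval numbers add to nine, so a second pairs with a seventh (2 + 7 = 9).
The quality also flips — minor becomes major — giving a major seventh.

major 7th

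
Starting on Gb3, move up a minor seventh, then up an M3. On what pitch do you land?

Up a minor seventh from Gb3: Fb4 (10 semitones up).
Fb4 up a major third → Ab4 (4 semitones).

Ab4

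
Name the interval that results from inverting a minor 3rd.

Interval numbers invert to sum to nine: 3 + 6 = 9, so a third inverts to a sixth.
Quality inverts too: minor becomes major. That makes the inversion a major sixth.

major sixth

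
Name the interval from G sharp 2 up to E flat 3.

G to E spans six letter names (G-A-B-C-D-E) — that makes it a sixth of some quality.
A major sixth would be 9 semitones; G#2 to Eb3 is 7, two semitones narrower, so the interval is diminished.

d6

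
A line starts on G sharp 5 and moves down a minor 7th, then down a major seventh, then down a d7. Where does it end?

G#5 down a minor seventh → A#4 (10 semitones).
A#4 down a major seventh → B3 (11 semitones).
Down a diminished seventh from B3: C##3 (9 semitones down).

C double-sharp 3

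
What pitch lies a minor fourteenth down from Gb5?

Counting seven letter names plus an octave down from G lands on A.
Moving 22 semitones down from Gb5 (the size of a minor fourteenth) reaches Ab3.

Ab3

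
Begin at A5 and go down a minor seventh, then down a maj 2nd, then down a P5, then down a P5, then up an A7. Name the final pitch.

Down a minor seventh from A5: B4 (10 semitones down).
Down a major second from B4: A4 (2 semitones down).
A perfect fifth down from A4 is D4.
A perfect fifth down from D4 is G3.
An augmented seventh up from G3 is F##4.

F##4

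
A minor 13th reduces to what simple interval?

m6

Subtracting seven from the interval number removes an octave: 13 − 7 = 6.
Quality carries through unchanged, so the simple form is a minor sixth.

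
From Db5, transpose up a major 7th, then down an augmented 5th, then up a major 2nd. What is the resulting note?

Gb5

A major seventh up from Db5 is C6.
C6 down an augmented fifth → Fb5 (8 semitones).
Fb5 up a major second → Gb5 (2 semitones).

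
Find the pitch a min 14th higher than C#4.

Counting seven letter names plus an octave up from C lands on B.
A minor fourteenth is 22 semitones; 22 semitones up from C#4 gives B5.

B5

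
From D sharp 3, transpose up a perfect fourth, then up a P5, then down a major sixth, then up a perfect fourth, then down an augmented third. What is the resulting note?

A perfect fourth up from D#3 is G#3.
G#3 up a perfect fifth → D#4 (7 semitones).
A major sixth down from D#4 is F#3.
Up a perfect fourth from F#3: B3 (5 semitones up).
B3 down an augmented third → Gb3 (5 semitones).

G flat 3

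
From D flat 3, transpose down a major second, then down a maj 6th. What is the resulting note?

A major second down from Db3 is Cb3.
A major sixth down from Cb3 is Ebb2.

E double-flat 2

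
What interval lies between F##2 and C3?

doubly diminished fifth

F to C spans five letter names (F-G-A-B-C): a fifth.
The perfect fifth is 7 semitones; here we have 5, two semitones narrower: doubly diminished.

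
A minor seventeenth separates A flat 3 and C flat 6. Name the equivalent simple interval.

minor 3rd

Take out 2 octaves (14 from the number): 17 − 14 = 3.
That makes a minor seventeenth a compound minor third — 2 octaves plus a minor third.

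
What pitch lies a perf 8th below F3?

F2

The letter stays F (same as the start), shifted an octave down.
Moving 12 semitones down from F3 (the size of a perfect octave) reaches F2.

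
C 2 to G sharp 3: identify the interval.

C to G spans five letter names (C-D-E-F-G), plus an octave, so the interval is some kind of twelfth.
C2 to G#3 spans 20 semitones — one semitone wider than the perfect twelfth (19) — giving an augmented twelfth.
(Equivalently, a compound augmented fifth: an augmented fifth plus an octave.)

augmented twelfth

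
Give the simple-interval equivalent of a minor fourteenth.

minor 7th

Take out an octave (7 from the number): 14 − 7 = 7.
That makes a minor fourteenth a compound minor seventh — an octave plus a minor seventh.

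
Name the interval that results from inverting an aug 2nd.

d7

Inverted interval numbers add to nine, so a second pairs with a seventh (2 + 7 = 9).
Quality inverts too: augmented becomes diminished. That makes the inversion a diminished seventh.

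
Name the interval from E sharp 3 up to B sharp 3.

perfect fifth

E to B spans five letter names (E-F-G-A-B), so the interval is some kind of fifth.
The perfect fifth spans 7 semitones, and E#3 to B#3 is exactly 7 semitones — so this is a perfect fifth.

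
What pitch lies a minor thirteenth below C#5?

Counting six letter names plus an octave down from C lands on E.
A minor thirteenth is 20 semitones; 20 semitones down from C#5 gives E#3.

E#3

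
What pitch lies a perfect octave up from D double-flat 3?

The letter stays D (same as the start), shifted an octave up.
Moving 12 semitones up from Dbb3 (the size of a perfect octave) reaches Dbb4.

D double-flat 4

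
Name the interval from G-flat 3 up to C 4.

augmented fourth

G to C spans four letter names (G-A-B-C) — that makes it a fourth of some quality.
Gb3 to C4 spans 6 semitones — one semitone wider than the perfect fourth (5) — giving an augmented fourth.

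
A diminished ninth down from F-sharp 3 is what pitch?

Two letters down from F (plus an octave) reaches E.
A diminished ninth is 12 semitones; 12 semitones down from F#3 gives E##2.

E-double-sharp 2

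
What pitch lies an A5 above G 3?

Counting five letter names up from G lands on D.
An augmented fifth is 8 semitones; 8 semitones up from G3 gives D#4.

D sharp 4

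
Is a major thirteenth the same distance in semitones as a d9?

A major thirteenth is 21 semitones but a diminished ninth is 12 semitones — different sizes.

No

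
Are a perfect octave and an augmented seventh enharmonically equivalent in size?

Both span 12 semitones: a perfect octave and an augmented seventh are the same chromatic distance.

Yes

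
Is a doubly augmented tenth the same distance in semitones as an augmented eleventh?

Yes

Both span 18 semitones: a doubly augmented tenth and an augmented eleventh are the same chromatic distance.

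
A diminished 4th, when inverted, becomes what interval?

augmented 5th

Interval numbers invert to sum to nine: 4 + 5 = 9, so a fourth inverts to a fifth.
And diminished becomes augmented under inversion, so we get an augmented fifth.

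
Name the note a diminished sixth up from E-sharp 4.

The sixth takes the letter from E up to C.
Moving 7 semitones up from E#4 (the size of a diminished sixth) reaches C5.

C 5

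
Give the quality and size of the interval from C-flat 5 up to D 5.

augmented 2nd

C to D spans two letter names (C-D) — that makes it a second of some quality.
A major second would be 2 semitones; Cb5 to D5 is 3, one semitone wider, so the interval is augmented.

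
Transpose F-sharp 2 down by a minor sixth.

Counting six letter names down from F lands on A.
Moving 8 semitones down from F#2 (the size of a minor sixth) reaches A#1.

A-sharp 1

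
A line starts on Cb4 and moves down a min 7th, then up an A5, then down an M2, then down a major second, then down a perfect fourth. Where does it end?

A minor seventh down from Cb4 is Db3.
Db3 up an augmented fifth → A3 (8 semitones).
A3 down a major second → G3 (2 semitones).
A major second down from G3 is F3.
F3 down a perfect fourth → C3 (5 semitones).

C3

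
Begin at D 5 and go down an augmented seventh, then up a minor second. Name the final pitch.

F double-flat 4

D5 down an augmented seventh → Ebb4 (12 semitones).
Ebb4 up a minor second → Fbb4 (1 semitone).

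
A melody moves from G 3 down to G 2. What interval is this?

Descending from G3 to G2 is the same interval as ascending G2 to G3.
G to G is the same letter name, plus an octave: an octave.
Counting semitones, G2→G3 is 12, which is the perfect octave.

perfect octave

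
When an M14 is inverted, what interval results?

minor second

First reduce the compound major fourteenth to its simple form, a major seventh.
Interval numbers invert to sum to nine: 7 + 2 = 9, so a seventh inverts to a second.
Quality inverts too: major becomes minor. That makes the inversion a minor second.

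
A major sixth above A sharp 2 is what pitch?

Six letter names up from A: F.
Moving 9 semitones up from A#2 (the size of a major sixth) reaches F##3.

F double-sharp 3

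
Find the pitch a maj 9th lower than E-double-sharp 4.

Counting two letter names plus an octave down from E lands on D.
Moving 14 semitones down from E##4 (the size of a major ninth) reaches D##3.

D-double-sharp 3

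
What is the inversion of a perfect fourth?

Inverted interval numbers add to nine, so a fourth pairs with a fifth (4 + 5 = 9).
The quality also flips — perfect stays perfect — giving a perfect fifth.

P5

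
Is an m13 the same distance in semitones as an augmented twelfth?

Yes

Both span 20 semitones: a minor thirteenth and an augmented twelfth are the same chromatic distance.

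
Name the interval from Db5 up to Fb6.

D to F spans three letter names (D-E-F), plus an octave — that makes it a tenth of some quality.
A major tenth would be 16 semitones, but Db5 to Fb6 is 15 — one semitone narrower, making it a minor tenth.
(Equivalently, a compound minor third: a minor third plus an octave.)

minor tenth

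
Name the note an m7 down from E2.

F#1

Seven letter names down from E: F.
Moving 10 semitones down from E2 (the size of a minor seventh) reaches F#1.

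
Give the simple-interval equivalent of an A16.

Take out 2 octaves (14 from the number): 16 − 14 = 2.
So an augmented sixteenth is 2 octaves plus an augmented second. The quality is unchanged.

augmented 2nd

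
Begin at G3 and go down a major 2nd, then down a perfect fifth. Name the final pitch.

G3 down a major second → F3 (2 semitones).
A perfect fifth down from F3 is Bb2.

Bb2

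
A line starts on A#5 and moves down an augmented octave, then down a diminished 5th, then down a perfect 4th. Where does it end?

A#3

A#5 down an augmented octave → A4 (13 semitones).
A4 down a diminished fifth → D#4 (6 semitones).
Down a perfect fourth from D#4: A#3 (5 semitones down).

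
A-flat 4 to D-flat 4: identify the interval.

Descending from Ab4 to Db4 is the same interval as ascending Db4 to Ab4.
D to A spans five letter names (D-E-F-G-A): a fifth.
The perfect fifth spans 7 semitones, and Db4 to Ab4 is exactly 7 semitones — so this is a perfect fifth.

perfect fifth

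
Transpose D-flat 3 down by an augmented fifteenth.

D-double-flat 1

The letter stays D (same as the start), shifted two octaves down.
Moving 25 semitones down from Db3 (the size of an augmented fifteenth) reaches Dbb1.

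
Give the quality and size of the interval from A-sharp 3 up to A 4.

d8

A to A is the same letter name, plus an octave: an octave.
A perfect octave would be 12 semitones; A#3 to A4 is 11, one semitone narrower, so the interval is diminished.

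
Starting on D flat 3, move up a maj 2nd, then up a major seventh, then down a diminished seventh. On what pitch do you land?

E sharp 3

Db3 up a major second → Eb3 (2 semitones).
A major seventh up from Eb3 is D4.
A diminished seventh down from D4 is E#3.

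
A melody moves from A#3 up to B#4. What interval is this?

A to B spans two letter names (A-B), plus an octave, so the interval is some kind of ninth.
Counting semitones, A#3→B#4 is 14, which is the major ninth.
(Equivalently, a compound major second: a major second plus an octave.)

major ninth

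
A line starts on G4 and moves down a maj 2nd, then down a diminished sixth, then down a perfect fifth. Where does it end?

D#3

A major second down from G4 is F4.
Down a diminished sixth from F4: A#3 (7 semitones down).
A perfect fifth down from A#3 is D#3.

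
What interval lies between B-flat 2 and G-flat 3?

B to G spans six letter names (B-C-D-E-F-G) — that makes it a sixth of some quality.
A major sixth would be 9 semitones, but Bb2 to Gb3 is 8 — one semitone narrower, making it a minor sixth.

minor sixth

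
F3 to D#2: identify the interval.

Descending from F3 to D#2 is the same interval as ascending D#2 to F3.
D to F spans three letter names (D-E-F), plus an octave — that makes it a tenth of some quality.
D#2 to F3 spans 14 semitones — two semitones narrower than the major tenth (16) — giving a diminished tenth.
(Equivalently, a compound diminished third: a diminished third plus an octave.)

diminished tenth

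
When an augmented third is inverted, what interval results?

Interval numbers invert to sum to nine: 3 + 6 = 9, so a third inverts to a sixth.
The quality also flips — augmented becomes diminished — giving a diminished sixth.

diminished sixth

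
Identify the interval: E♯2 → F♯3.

E to F spans two letter names (E-F), plus an octave — that makes it a ninth of some quality.
At 13 semitones, E#2→F#3 falls one short of a major ninth: minor.
(Equivalently, a compound minor second: a minor second plus an octave.)

m9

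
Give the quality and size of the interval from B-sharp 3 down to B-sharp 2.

Descending from B#3 to B#2 is the same interval as ascending B#2 to B#3.
B to B is the same letter name, plus an octave — that makes it an octave of some quality.
B#2 to B#3 is 12 semitones, matching the perfect octave exactly, so the quality is perfect.

perfect 8th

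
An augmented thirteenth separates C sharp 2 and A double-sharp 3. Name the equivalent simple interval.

Subtracting seven from the interval number removes an octave: 13 − 7 = 6.
That makes an augmented thirteenth a compound augmented sixth — an octave plus an augmented sixth.

augmented 6th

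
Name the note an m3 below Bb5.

G5

Three letter names down from B: G.
Moving 3 semitones down from Bb5 (the size of a minor third) reaches G5.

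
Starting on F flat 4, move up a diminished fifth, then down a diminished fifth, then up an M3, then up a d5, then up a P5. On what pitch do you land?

B double-flat 5

A diminished fifth up from Fb4 is Cbb5.
A diminished fifth down from Cbb5 is Fb4.
A major third up from Fb4 is Ab4.
Ab4 up a diminished fifth → Ebb5 (6 semitones).
Up a perfect fifth from Ebb5: Bbb5 (7 semitones up).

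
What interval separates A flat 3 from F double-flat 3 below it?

Descending from Ab3 to Fbb3 is the same interval as ascending Fbb3 to Ab3.
F to A spans three letter names (F-G-A) — that makes it a third of some quality.
Fbb3 to Ab3 spans 5 semitones — one semitone wider than the major third (4) — giving an augmented third.

A3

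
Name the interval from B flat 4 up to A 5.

M7

B to A spans seven letter names (B-C-D-E-F-G-A) — that makes it a seventh of some quality.
Counting semitones, Bb4→A5 is 11, which is the major seventh.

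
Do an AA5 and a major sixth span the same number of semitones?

Both span 9 semitones: a doubly augmented fifth and a major sixth are the same chromatic distance.

Yes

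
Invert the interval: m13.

major 3rd

First reduce the compound minor thirteenth to its simple form, a minor sixth.
The rule of nine gives the new number: 9 − 6 = 3, so a sixth becomes a third.
Quality inverts too: minor becomes major. That makes the inversion a major third.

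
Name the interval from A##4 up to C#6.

A to C spans three letter names (A-B-C), plus an octave: a tenth.
A major tenth would be 16 semitones; A##4 to C#6 is 14, two semitones narrower, so the interval is diminished.
(Equivalently, a compound diminished third: a diminished third plus an octave.)

diminished 10th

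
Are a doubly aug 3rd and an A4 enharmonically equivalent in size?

Yes

Both span 6 semitones: a doubly augmented third and an augmented fourth are the same chromatic distance.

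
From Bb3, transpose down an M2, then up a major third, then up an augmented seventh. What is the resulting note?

B#4

A major second down from Bb3 is Ab3.
Up a major third from Ab3: C4 (4 semitones up).
Up an augmented seventh from C4: B#4 (12 semitones up).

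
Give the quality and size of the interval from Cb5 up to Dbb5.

C to D spans two letter names (C-D): a second.
A major second would be 2 semitones, but Cb5 to Dbb5 is 1 — one semitone narrower, making it a minor second.

minor second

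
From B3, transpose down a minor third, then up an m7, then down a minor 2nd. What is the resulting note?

E#4

A minor third down from B3 is G#3.
G#3 up a minor seventh → F#4 (10 semitones).
F#4 down a minor second → E#4 (1 semitone).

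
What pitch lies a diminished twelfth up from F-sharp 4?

Five letters up from F (plus an octave) reaches C.
Moving 18 semitones up from F#4 (the size of a diminished twelfth) reaches C6.

C 6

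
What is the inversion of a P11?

P5

First reduce the compound perfect eleventh to its simple form, a perfect fourth.
Interval numbers invert to sum to nine: 4 + 5 = 9, so a fourth inverts to a fifth.
Quality inverts too: perfect stays perfect. That makes the inversion a perfect fifth.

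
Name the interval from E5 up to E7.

E to E is the same letter name, plus 2 octaves: a fifteenth.
E5 to E7 is 24 semitones, matching the perfect fifteenth exactly, so the quality is perfect.
(Equivalently, a compound perfect octave: a perfect octave plus an octave.)

perfect fifteenth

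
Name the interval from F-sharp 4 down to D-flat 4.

augmented third

Descending from F#4 to Db4 is the same interval as ascending Db4 to F#4.
D to F spans three letter names (D-E-F) — that makes it a third of some quality.
Db4 to F#4 spans 5 semitones — one semitone wider than the major third (4) — giving an augmented third.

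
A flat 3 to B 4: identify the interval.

augmented 9th

A to B spans two letter names (A-B), plus an octave, so the interval is some kind of ninth.
A major ninth would be 14 semitones; Ab3 to B4 is 15, one semitone wider, so the interval is augmented.
(Equivalently, a compound augmented second: an augmented second plus an octave.)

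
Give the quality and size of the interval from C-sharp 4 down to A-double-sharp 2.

Descending from C#4 to A##2 is the same interval as ascending A##2 to C#4.
A to C spans three letter names (A-B-C), plus an octave — that makes it a tenth of some quality.
The major tenth is 16 semitones; here we have 14, two semitones narrower: diminished.
(Equivalently, a compound diminished third: a diminished third plus an octave.)

diminished 10th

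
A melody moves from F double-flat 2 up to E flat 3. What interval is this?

F to E spans seven letter names (F-G-A-B-C-D-E): a seventh.
A major seventh would be 11 semitones; Fbb2 to Eb3 is 12, one semitone wider, so the interval is augmented.

A7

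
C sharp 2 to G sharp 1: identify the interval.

perfect fourth

Descending from C#2 to G#1 is the same interval as ascending G#1 to C#2.
G to C spans four letter names (G-A-B-C): a fourth.
The perfect fourth spans 5 semitones, and G#1 to C#2 is exactly 5 semitones — so this is a perfect fourth.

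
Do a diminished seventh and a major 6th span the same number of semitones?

Yes

Both span 9 semitones: a diminished seventh and a major sixth are the same chromatic distance.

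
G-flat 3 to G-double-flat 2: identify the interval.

Descending from Gb3 to Gbb2 is the same interval as ascending Gbb2 to Gb3.
G to G is the same letter name, plus an octave, so the interval is some kind of octave.
The perfect octave is 12 semitones; here we have 13, one semitone wider: augmented.

augmented octave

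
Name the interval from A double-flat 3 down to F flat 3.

minor 3rd

Descending from Abb3 to Fb3 is the same interval as ascending Fb3 to Abb3.
F to A spans three letter names (F-G-A): a third.
Fb3 to Abb3 is 3 semitones, a half step short of the major third (4), so this is minor.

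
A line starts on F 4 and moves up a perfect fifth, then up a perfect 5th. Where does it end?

A perfect fifth up from F4 is C5.
A perfect fifth up from C5 is G5.

G 5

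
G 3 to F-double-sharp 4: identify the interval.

G to F spans seven letter names (G-A-B-C-D-E-F): a seventh.
G3 to F##4 spans 12 semitones — one semitone wider than the major seventh (11) — giving an augmented seventh.

augmented seventh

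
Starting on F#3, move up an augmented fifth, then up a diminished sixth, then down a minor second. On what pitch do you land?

Up an augmented fifth from F#3: C##4 (8 semitones up).
C##4 up a diminished sixth → A4 (7 semitones).
A4 down a minor second → G#4 (1 semitone).

G#4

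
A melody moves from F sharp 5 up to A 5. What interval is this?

F to A spans three letter names (F-G-A), so the interval is some kind of third.
At 3 semitones, F#5→A5 falls one short of a major third: minor.

minor third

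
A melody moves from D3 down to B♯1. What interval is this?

d10

Descending from D3 to B#1 is the same interval as ascending B#1 to D3.
B to D spans three letter names (B-C-D), plus an octave, so the interval is some kind of tenth.
A major tenth would be 16 semitones; B#1 to D3 is 14, two semitones narrower, so the interval is diminished.
(Equivalently, a compound diminished third: a diminished third plus an octave.)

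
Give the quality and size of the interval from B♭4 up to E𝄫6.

B to E spans four letter names (B-C-D-E), plus an octave: an eleventh.
The perfect eleventh is 17 semitones; here we have 16, one semitone narrower: diminished.
(Equivalently, a compound diminished fourth: a diminished fourth plus an octave.)

d11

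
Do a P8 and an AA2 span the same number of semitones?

No

12 semitones (perfect octave) vs 4 semitones (doubly augmented second): not equal.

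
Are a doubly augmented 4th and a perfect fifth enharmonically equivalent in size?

A doubly augmented fourth = 7 semitones = a perfect fifth; enharmonically equal.

Yes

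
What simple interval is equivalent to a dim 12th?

d5

Subtracting seven from the interval number removes an octave: 12 − 7 = 5.
That makes a diminished twelfth a compound diminished fifth — an octave plus a diminished fifth.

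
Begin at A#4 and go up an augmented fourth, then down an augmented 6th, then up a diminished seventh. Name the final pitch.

A#4 up an augmented fourth → D##5 (6 semitones).
Down an augmented sixth from D##5: F#4 (10 semitones down).
F#4 up a diminished seventh → Eb5 (9 semitones).

Eb5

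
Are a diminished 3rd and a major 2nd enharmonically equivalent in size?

A diminished third spans 2 semitones, and a major second also spans 2 semitones — they're enharmonic.

Yes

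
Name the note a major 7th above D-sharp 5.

Seven letter names up from D: C.
A major seventh is 11 semitones; 11 semitones up from D#5 gives C##6.

C-double-sharp 6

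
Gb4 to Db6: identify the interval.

G to D spans five letter names (G-A-B-C-D), plus an octave — that makes it a twelfth of some quality.
Counting semitones, Gb4→Db6 is 19, which is the perfect twelfth.
(Equivalently, a compound perfect fifth: a perfect fifth plus an octave.)

P12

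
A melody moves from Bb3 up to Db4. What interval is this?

B to D spans three letter names (B-C-D) — that makes it a third of some quality.
A major third would be 4 semitones, but Bb3 to Db4 is 3 — one semitone narrower, making it a minor third.

minor 3rd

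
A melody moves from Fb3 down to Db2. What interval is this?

minor tenth

Descending from Fb3 to Db2 is the same interval as ascending Db2 to Fb3.
D to F spans three letter names (D-E-F), plus an octave: a tenth.
Db2 to Fb3 is 15 semitones, a half step short of the major tenth (16), so this is minor.
(Equivalently, a compound minor third: a minor third plus an octave.)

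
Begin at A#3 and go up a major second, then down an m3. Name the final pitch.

Up a major second from A#3: B#3 (2 semitones up).
A minor third down from B#3 is G##3.

G##3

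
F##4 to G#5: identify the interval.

minor ninth

F to G spans two letter names (F-G), plus an octave — that makes it a ninth of some quality.
At 13 semitones, F##4→G#5 falls one short of a major ninth: minor.
(Equivalently, a compound minor second: a minor second plus an octave.)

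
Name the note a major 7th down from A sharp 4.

Counting seven letter names down from A lands on B.
A major seventh is 11 semitones; 11 semitones down from A#4 gives B3.

B 3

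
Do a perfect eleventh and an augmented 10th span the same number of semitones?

A perfect eleventh spans 17 semitones, and an augmented tenth also spans 17 semitones — they're enharmonic.

Yes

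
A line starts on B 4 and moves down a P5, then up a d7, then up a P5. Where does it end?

A flat 5

A perfect fifth down from B4 is E4.
E4 up a diminished seventh → Db5 (9 semitones).
Up a perfect fifth from Db5: Ab5 (7 semitones up).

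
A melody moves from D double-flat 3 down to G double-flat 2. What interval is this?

perfect 5th

Descending from Dbb3 to Gbb2 is the same interval as ascending Gbb2 to Dbb3.
G to D spans five letter names (G-A-B-C-D), so the interval is some kind of fifth.
The perfect fifth spans 7 semitones, and Gbb2 to Dbb3 is exactly 7 semitones — so this is a perfect fifth.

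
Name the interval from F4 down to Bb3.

P5

Descending from F4 to Bb3 is the same interval as ascending Bb3 to F4.
B to F spans five letter names (B-C-D-E-F) — that makes it a fifth of some quality.
Counting semitones, Bb3→F4 is 7, which is the perfect fifth.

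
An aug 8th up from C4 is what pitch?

C#5

The letter stays C (same as the start), shifted an octave up.
An augmented octave is 13 semitones; 13 semitones up from C4 gives C#5.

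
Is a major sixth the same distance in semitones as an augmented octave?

No

A major sixth spans 9 semitones; an augmented octave spans 13 semitones. They differ by 4.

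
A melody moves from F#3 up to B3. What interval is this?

perfect fourth

F to B spans four letter names (F-G-A-B) — that makes it a fourth of some quality.
F#3 to B3 is 5 semitones, matching the perfect fourth exactly, so the quality is perfect.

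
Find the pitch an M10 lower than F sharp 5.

D 4

The tenth's letter: F down three letter names plus an octave → D.
A major tenth is 16 semitones; 16 semitones down from F#5 gives D4.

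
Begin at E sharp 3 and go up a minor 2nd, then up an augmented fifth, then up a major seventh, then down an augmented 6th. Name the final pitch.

D sharp 4

E#3 up a minor second → F#3 (1 semitone).
An augmented fifth up from F#3 is C##4.
A major seventh up from C##4 is B##4.
Down an augmented sixth from B##4: D#4 (10 semitones down).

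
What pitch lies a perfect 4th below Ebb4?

Bbb3

The fourth takes the letter from E down to B.
A perfect fourth spans 5 semitones, so from Ebb4 the target pitch is Bbb3.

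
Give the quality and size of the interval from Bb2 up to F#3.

B to F spans five letter names (B-C-D-E-F) — that makes it a fifth of some quality.
A perfect fifth would be 7 semitones; Bb2 to F#3 is 8, one semitone wider, so the interval is augmented.

augmented 5th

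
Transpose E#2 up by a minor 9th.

Counting two letter names plus an octave up from E lands on F.
A minor ninth spans 13 semitones, so from E#2 the target pitch is F#3.

F#3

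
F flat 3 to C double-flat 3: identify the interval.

augmented fourth

Descending from Fb3 to Cbb3 is the same interval as ascending Cbb3 to Fb3.
C to F spans four letter names (C-D-E-F) — that makes it a fourth of some quality.
The perfect fourth is 5 semitones; here we have 6, one semitone wider: augmented.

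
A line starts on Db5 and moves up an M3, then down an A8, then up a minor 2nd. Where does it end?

Gbb4

A major third up from Db5 is F5.
F5 down an augmented octave → Fb4 (13 semitones).
Up a minor second from Fb4: Gbb4 (1 semitone up).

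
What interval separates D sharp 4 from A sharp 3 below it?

Descending from D#4 to A#3 is the same interval as ascending A#3 to D#4.
A to D spans four letter names (A-B-C-D): a fourth.
The perfect fourth spans 5 semitones, and A#3 to D#4 is exactly 5 semitones — so this is a perfect fourth.

perfect fourth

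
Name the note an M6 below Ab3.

Counting six letter names down from A lands on C.
A major sixth is 9 semitones; 9 semitones down from Ab3 gives Cb3.

Cb3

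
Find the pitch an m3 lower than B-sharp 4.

Three letter names down from B: G.
A minor third is 3 semitones; 3 semitones down from B#4 gives G##4.

G-double-sharp 4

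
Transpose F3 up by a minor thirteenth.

Db5

The thirteenth's letter: F up six letter names plus an octave → D.
A minor thirteenth is 20 semitones; 20 semitones up from F3 gives Db5.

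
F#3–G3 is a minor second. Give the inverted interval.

The rule of nine gives the new number: 9 − 2 = 7, so a second becomes a seventh.
The quality also flips — minor becomes major — giving a major seventh.

major seventh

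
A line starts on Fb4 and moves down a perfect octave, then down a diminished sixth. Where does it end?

A2

Fb4 down a perfect octave → Fb3 (12 semitones).
Down a diminished sixth from Fb3: A2 (7 semitones down).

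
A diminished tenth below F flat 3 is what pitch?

D 2

Three letters down from F (plus an octave) reaches D.
Moving 14 semitones down from Fb3 (the size of a diminished tenth) reaches D2.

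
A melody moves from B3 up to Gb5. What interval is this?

B to G spans six letter names (B-C-D-E-F-G), plus an octave — that makes it a thirteenth of some quality.
A major thirteenth would be 21 semitones; B3 to Gb5 is 19, two semitones narrower, so the interval is diminished.
(Equivalently, a compound diminished sixth: a diminished sixth plus an octave.)

diminished thirteenth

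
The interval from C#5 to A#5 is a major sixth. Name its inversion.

m3

Interval numbers invert to sum to nine: 6 + 3 = 9, so a sixth inverts to a third.
The quality also flips — major becomes minor — giving a minor third.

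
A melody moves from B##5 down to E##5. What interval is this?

perfect fifth

Descending from B##5 to E##5 is the same interval as ascending E##5 to B##5.
E to B spans five letter names (E-F-G-A-B): a fifth.
Counting semitones, E##5→B##5 is 7, which is the perfect fifth.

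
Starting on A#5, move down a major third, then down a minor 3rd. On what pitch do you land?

A#5 down a major third → F#5 (4 semitones).
F#5 down a minor third → D#5 (3 semitones).

D#5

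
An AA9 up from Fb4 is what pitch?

Two letters up from F (plus an octave) reaches G.
Moving 16 semitones up from Fb4 (the size of a doubly augmented ninth) reaches G#5.

G#5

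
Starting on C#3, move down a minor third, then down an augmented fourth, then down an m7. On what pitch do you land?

F#1

C#3 down a minor third → A#2 (3 semitones).
Down an augmented fourth from A#2: E2 (6 semitones down).
Down a minor seventh from E2: F#1 (10 semitones down).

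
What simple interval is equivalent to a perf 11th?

Each octave removed subtracts seven from the number: 11 − 7 = 4.
That makes a perfect eleventh a compound perfect fourth — an octave plus a perfect fourth.

P4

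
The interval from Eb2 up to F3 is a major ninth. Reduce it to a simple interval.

Subtracting seven from the interval number removes an octave: 9 − 7 = 2.
So a major ninth is an octave plus a major second. The quality is unchanged.

major 2nd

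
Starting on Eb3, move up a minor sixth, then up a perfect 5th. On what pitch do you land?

Gb4

Eb3 up a minor sixth → Cb4 (8 semitones).
Cb4 up a perfect fifth → Gb4 (7 semitones).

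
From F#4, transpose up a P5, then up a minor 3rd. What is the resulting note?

E5

A perfect fifth up from F#4 is C#5.
C#5 up a minor third → E5 (3 semitones).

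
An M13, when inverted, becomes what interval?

m3

First reduce the compound major thirteenth to its simple form, a major sixth.
Inverted interval numbers add to nine, so a sixth pairs with a third (6 + 3 = 9).
Quality inverts too: major becomes minor. That makes the inversion a minor third.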